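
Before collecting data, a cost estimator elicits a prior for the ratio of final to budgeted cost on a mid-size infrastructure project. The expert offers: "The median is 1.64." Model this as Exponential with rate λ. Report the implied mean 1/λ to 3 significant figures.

Exponential median = ln 2 / λ, so λ = ln 2 / 1.64 = 0.423.
Mean = 1/λ = 2.37.

mean ≈ 2.37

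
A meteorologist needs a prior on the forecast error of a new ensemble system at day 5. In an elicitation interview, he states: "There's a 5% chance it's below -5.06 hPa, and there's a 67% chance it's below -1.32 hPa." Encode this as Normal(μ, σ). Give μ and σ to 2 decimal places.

μ = -2.11, σ = 1.79

The p-quantile of Normal(μ,σ) is μ + z_p·σ, with z_{0.05} = -1.645 and z_{0.67} = 0.4399.
Eliminate σ: μ = (z₂·x₁ − z₁·x₂)/(z₂ − z₁) = (0.4399·-5.06 − (-1.645)·-1.32)/2.085 = -2.11.
Then σ = (x₂ − x₁)/(z₂ − z₁) = (-1.32 − -5.06)/2.085 = 1.79.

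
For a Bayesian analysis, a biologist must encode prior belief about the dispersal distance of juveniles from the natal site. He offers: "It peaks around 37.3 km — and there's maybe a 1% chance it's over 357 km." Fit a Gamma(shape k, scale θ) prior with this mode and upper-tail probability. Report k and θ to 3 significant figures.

k ≈ 1.62, θ ≈ 60.5

Gamma(k,θ) with k>1 has mode (k−1)θ, so θ = 37.3/(k−1).
Need P(X < 357) = 0.99 with θ tied to k this way. Start at k = 2, θ = 37.3: P(X<357) ≈ 0.999.
Too high — lower k to spread out. Iterating converges to k ≈ 1.62.
Then θ = 37.3/(1.62−1) ≈ 60.5.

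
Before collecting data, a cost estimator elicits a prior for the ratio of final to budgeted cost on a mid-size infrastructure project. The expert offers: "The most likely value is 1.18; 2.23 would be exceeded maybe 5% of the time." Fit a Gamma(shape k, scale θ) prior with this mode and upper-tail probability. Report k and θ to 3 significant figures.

Gamma(k,θ) with k>1 has mode (k−1)θ, so θ = 1.18/(k−1).
Need P(X < 2.23) = 0.95 with θ tied to k this way. Start at k = 2, θ = 1.18: P(X<2.23) ≈ 0.563.
Too low — raise k to concentrate. Iterating converges to k ≈ 7.86.
Then θ = 1.18/(7.86−1) ≈ 0.172.

k ≈ 7.86, θ ≈ 0.172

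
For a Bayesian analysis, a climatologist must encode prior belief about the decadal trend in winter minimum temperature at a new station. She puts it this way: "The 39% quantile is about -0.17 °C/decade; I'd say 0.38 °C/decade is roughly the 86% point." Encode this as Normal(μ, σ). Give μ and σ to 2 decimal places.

For Normal(μ,σ), the p-quantile is μ + z_p·σ. Here z_{0.39} = -0.2793, z_{0.86} = 1.08.
So -0.17 = μ − 0.2793σ and 0.38 = μ + 1.08σ.
Subtracting: σ = (0.38 − -0.17)/(1.08 − (-0.2793)) = 0.40.
Then μ = -0.17 − (-0.2793)·0.40 = -0.06.

μ = -0.06, σ = 0.40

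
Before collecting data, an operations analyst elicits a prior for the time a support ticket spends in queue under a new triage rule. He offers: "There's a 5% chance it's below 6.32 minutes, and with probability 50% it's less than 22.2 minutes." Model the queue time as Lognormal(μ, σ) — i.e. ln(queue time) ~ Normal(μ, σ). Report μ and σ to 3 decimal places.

If T ~ Lognormal(μ,σ) then ln T ~ Normal(μ,σ), so the p-quantile of ln T is μ + z_p·σ.
ln(6.32) = 1.844 and ln(22.2) = 3.1; z_{0.05} = -1.645, z_{0.5} = 0.
σ = (3.1 − 1.844)/(0 − (-1.645)) = 0.764.
μ = 1.844 − (-1.645)·0.764 = 3.100.

μ ≈ 3.100, σ ≈ 0.764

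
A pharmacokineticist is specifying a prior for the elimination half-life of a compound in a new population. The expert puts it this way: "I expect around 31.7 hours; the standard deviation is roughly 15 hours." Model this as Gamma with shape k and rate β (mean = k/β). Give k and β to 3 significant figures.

k ≈ 4.47, β ≈ 0.141

For Gamma(k, rate β): mean = k/β, variance = k/β², so CV = 1/√k.
CV = SD/mean = 15/31.7 = 0.4732, hence k = 1/CV² = 4.47.
Then β = k/mean = 4.47/31.7 = 0.141.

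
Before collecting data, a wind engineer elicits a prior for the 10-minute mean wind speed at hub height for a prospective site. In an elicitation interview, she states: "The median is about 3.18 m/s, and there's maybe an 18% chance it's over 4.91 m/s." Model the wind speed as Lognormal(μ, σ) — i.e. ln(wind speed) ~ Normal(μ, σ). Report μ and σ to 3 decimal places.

If T ~ Lognormal(μ,σ) then ln T ~ Normal(μ,σ), so the p-quantile of ln T is μ + z_p·σ.
ln(3.18) = 1.157 and ln(4.91) = 1.591; z_{0.5} = 0, z_{0.82} = 0.9154.
σ = (1.591 − 1.157)/(0.9154 − (0)) = 0.475.
μ = 1.157 − (0)·0.475 = 1.157.

μ ≈ 1.157, σ ≈ 0.475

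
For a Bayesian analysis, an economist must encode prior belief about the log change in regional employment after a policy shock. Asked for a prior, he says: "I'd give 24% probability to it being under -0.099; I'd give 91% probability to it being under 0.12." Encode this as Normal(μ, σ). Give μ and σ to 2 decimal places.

μ = -0.02, σ = 0.11

The p-quantile of Normal(μ,σ) is μ + z_p·σ, with z_{0.24} = -0.7063 and z_{0.91} = 1.341.
Eliminate σ: μ = (z₂·x₁ − z₁·x₂)/(z₂ − z₁) = (1.341·-0.099 − (-0.7063)·0.12)/2.047 = -0.02.
Then σ = (x₂ − x₁)/(z₂ − z₁) = (0.12 − -0.099)/2.047 = 0.11.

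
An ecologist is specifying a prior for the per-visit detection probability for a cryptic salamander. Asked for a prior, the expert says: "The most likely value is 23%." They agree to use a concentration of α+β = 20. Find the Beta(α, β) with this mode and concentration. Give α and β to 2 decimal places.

α = 5.14, β = 14.86

For α,β > 1 the Beta mode is (α−1)/(α+β−2). With α+β = 20, the mode is (α−1)/18.
Set (α−1)/18 = 0.23 → α = 1 + 0.23·18 = 5.14.
β = 20 − α = 14.86.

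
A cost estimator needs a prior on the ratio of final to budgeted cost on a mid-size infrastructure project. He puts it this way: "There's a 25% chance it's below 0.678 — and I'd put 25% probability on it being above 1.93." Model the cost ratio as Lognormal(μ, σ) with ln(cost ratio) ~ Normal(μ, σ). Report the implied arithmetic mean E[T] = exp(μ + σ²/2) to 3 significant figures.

E[T] ≈ 1.55

If T ~ Lognormal(μ,σ) then ln T ~ Normal(μ,σ), so the p-quantile of ln T is μ + z_p·σ.
ln(0.678) = -0.3886 and ln(1.93) = 0.6575; z_{0.25} = -0.6745, z_{0.75} = 0.6745.
σ = (0.6575 − -0.3886)/(0.6745 − (-0.6745)) = 0.775.
μ = -0.3886 − (-0.6745)·0.775 = 0.134.
E[T] = exp(μ + σ²/2) = exp(0.134 + 0.3007) = 1.55.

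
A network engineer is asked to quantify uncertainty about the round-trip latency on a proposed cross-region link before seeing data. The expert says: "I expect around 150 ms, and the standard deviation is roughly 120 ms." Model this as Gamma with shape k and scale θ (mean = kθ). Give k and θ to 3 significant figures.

k ≈ 1.56, θ ≈ 96

For Gamma(k, scale θ): mean = kθ, variance = kθ², so CV = 1/√k.
CV = SD/mean = 120/150 = 0.8, hence k = 1/CV² = 1.56.
Then θ = mean/k = 150/1.56 = 96.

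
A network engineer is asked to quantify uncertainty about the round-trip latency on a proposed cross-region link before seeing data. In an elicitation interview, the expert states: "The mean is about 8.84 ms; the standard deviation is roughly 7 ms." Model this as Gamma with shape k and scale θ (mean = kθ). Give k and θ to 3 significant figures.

For Gamma(k, scale θ): mean = kθ, variance = kθ², so CV = 1/√k.
CV = SD/mean = 7/8.84 = 0.7919, hence k = 1/CV² = 1.59.
Then θ = mean/k = 8.84/1.59 = 5.54.

k ≈ 1.59, θ ≈ 5.54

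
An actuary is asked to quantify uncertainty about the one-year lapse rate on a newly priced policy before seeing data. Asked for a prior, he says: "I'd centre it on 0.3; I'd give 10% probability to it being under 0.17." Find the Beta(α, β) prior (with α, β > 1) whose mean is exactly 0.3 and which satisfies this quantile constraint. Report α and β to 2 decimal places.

With mean 0.3 fixed, write α = 0.3s, β = 0.7s where s = α+β.
Need P(θ < 0.17) = 0.1 under Beta(0.3s, 0.7s). Normal approximation: (q−m)/√(m(1−m)/s) ≈ z_{0.1} = -1.28, so s ≈ 0.3·0.7·(-1.28)²/(0.17−0.3)² = 20.4.
At s = 20.4: P(θ<0.17) ≈ 0.087. Adjusting to match 0.1 gives s ≈ 18.33.
So α = 0.3·18.33 ≈ 5.50, β = 0.7·18.33 ≈ 12.83.

α ≈ 5.50, β ≈ 12.83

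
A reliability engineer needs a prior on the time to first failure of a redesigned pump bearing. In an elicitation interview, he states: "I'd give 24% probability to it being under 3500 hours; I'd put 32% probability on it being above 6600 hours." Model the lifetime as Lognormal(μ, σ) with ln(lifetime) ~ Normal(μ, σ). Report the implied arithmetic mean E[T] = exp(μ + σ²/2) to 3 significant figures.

E[T] ≈ 5930 hours

If T ~ Lognormal(μ,σ) then ln T ~ Normal(μ,σ), so the p-quantile of ln T is μ + z_p·σ.
ln(3500) = 8.161 and ln(6600) = 8.795; z_{0.24} = -0.7063, z_{0.68} = 0.4677.
σ = (8.795 − 8.161)/(0.4677 − (-0.7063)) = 0.540.
μ = 8.161 − (-0.7063)·0.540 = 8.542.
E[T] = exp(μ + σ²/2) = exp(8.542 + 0.1460) = 5930 hours.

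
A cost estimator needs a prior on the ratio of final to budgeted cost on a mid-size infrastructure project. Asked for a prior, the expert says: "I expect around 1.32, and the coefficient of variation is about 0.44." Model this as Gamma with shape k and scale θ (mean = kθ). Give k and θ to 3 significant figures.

For Gamma(k, scale θ): mean = kθ, variance = kθ², so CV = 1/√k.
CV = 0.44, hence k = 1/CV² = 5.17.
Then θ = mean/k = 1.32/5.17 = 0.256.

k ≈ 5.17, θ ≈ 0.256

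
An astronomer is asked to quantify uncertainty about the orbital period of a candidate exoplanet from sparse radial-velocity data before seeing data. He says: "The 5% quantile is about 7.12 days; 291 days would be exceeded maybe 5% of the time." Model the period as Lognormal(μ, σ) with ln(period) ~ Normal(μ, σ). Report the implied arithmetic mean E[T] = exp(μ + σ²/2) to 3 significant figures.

If T ~ Lognormal(μ,σ) then ln T ~ Normal(μ,σ), so the p-quantile of ln T is μ + z_p·σ.
ln(7.12) = 1.963 and ln(291) = 5.673; z_{0.05} = -1.645, z_{0.95} = 1.645.
σ = (5.673 − 1.963)/(1.645 − (-1.645)) = 1.128.
μ = 1.963 − (-1.645)·1.128 = 3.818.
E[T] = exp(μ + σ²/2) = exp(3.818 + 0.6361) = 86 days.

E[T] ≈ 86 days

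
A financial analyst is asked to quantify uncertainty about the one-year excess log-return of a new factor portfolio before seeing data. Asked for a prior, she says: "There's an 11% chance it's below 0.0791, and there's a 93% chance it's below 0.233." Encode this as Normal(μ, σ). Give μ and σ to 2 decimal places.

For Normal(μ,σ), the p-quantile is μ + z_p·σ. Here z_{0.11} = -1.227, z_{0.93} = 1.476.
So 0.0791 = μ − 1.227σ and 0.233 = μ + 1.476σ.
Subtracting: σ = (0.233 − 0.0791)/(1.476 − (-1.227)) = 0.06.
Then μ = 0.0791 − (-1.227)·0.06 = 0.15.

μ = 0.15, σ = 0.06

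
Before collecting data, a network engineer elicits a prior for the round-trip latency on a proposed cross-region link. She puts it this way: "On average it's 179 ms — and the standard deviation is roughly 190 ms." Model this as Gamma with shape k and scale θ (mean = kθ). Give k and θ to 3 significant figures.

For Gamma(k, scale θ): mean = kθ, variance = kθ², so CV = 1/√k.
CV = SD/mean = 190/179 = 1.061, hence k = 1/CV² = 0.888.
Then θ = mean/k = 179/0.888 = 202.

k ≈ 0.888, θ ≈ 202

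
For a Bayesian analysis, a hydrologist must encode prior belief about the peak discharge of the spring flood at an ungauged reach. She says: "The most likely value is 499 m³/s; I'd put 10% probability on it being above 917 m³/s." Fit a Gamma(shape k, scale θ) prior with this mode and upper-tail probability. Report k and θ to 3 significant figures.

Gamma(k,θ) with k>1 has mode (k−1)θ, so θ = 499/(k−1).
Need P(X < 917) = 0.9 with θ tied to k this way. Start at k = 2, θ = 499: P(X<917) ≈ 0.548.
Too low — raise k to concentrate. Iterating converges to k ≈ 6.15.
Then θ = 499/(6.15−1) ≈ 96.9.

k ≈ 6.15, θ ≈ 96.9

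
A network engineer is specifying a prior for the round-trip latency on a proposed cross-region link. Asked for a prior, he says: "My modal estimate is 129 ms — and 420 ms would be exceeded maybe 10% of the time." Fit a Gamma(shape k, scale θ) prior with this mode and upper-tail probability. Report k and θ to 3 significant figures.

k ≈ 2.35, θ ≈ 95.3

Gamma(k,θ) with k>1 has mode (k−1)θ, so θ = 129/(k−1).
Need P(X < 420) = 0.9 with θ tied to k this way. Start at k = 2, θ = 129: P(X<420) ≈ 0.836.
Too low — raise k to concentrate. Iterating converges to k ≈ 2.35.
Then θ = 129/(2.35−1) ≈ 95.3.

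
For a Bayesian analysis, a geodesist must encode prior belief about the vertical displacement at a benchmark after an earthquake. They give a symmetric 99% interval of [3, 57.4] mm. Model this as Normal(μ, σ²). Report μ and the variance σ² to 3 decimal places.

μ = 30.200, σ² = 111.507

A symmetric 99% interval runs μ ± z·σ with z = 2.576.
Half-width = 27.2, so σ = 27.2/2.576 = 10.5597 and σ² = 111.507.
μ is the interval midpoint, 30.200.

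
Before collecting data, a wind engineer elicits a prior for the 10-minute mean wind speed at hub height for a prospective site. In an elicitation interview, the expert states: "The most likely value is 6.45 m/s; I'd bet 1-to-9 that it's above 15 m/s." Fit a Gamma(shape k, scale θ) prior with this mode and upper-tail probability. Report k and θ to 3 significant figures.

Gamma(k,θ) with k>1 has mode (k−1)θ, so θ = 6.45/(k−1).
Need P(X < 15) = 0.9 with θ tied to k this way. Start at k = 2, θ = 6.45: P(X<15) ≈ 0.675.
Too low — raise k to concentrate. Iterating converges to k ≈ 3.7.
Then θ = 6.45/(3.7−1) ≈ 2.39.

k ≈ 3.7, θ ≈ 2.39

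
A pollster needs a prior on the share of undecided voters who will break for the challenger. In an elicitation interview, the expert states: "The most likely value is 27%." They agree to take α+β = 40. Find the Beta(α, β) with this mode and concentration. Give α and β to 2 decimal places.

α = 11.26, β = 28.74

For α,β > 1 the Beta mode is (α−1)/(α+β−2). With α+β = 40, the mode is (α−1)/38.
Set (α−1)/38 = 0.27 → α = 1 + 0.27·38 = 11.26.
β = 40 − α = 28.74.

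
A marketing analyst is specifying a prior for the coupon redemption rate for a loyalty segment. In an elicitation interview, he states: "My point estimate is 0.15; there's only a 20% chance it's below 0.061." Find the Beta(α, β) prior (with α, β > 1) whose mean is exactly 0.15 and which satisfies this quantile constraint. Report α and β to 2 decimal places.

α ≈ 1.70, β ≈ 9.64

With mean 0.15 fixed, write α = 0.15s, β = 0.85s where s = α+β.
Need P(θ < 0.061) = 0.2 under Beta(0.15s, 0.85s). Normal approximation: (q−m)/√(m(1−m)/s) ≈ z_{0.2} = -0.842, so s ≈ 0.15·0.85·(-0.842)²/(0.061−0.15)² = 11.4.
At s = 11.4: P(θ<0.061) ≈ 0.199. Adjusting to match 0.2 gives s ≈ 11.34.
So α = 0.15·11.34 ≈ 1.70, β = 0.85·11.34 ≈ 9.64.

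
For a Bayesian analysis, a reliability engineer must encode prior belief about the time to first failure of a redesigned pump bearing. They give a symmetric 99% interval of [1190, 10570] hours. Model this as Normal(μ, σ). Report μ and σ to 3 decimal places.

A symmetric 99% interval runs μ ± z·σ with z = 2.576.
Half-width = 4690, so σ = 4690/2.576 = 1820.773.
μ is the interval midpoint, 5880.000.

μ = 5880.000, σ = 1820.773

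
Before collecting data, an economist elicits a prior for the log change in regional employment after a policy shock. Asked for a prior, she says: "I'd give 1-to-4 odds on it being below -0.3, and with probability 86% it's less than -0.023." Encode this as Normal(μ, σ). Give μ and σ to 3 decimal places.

μ = -0.179, σ = 0.144

For Normal(μ,σ), the p-quantile is μ + z_p·σ. Here z_{0.2} = -0.8416, z_{0.86} = 1.08.
So -0.3 = μ − 0.8416σ and -0.023 = μ + 1.08σ.
Subtracting: σ = (-0.023 − -0.3)/(1.08 − (-0.8416)) = 0.144.
Then μ = -0.3 − (-0.8416)·0.144 = -0.179.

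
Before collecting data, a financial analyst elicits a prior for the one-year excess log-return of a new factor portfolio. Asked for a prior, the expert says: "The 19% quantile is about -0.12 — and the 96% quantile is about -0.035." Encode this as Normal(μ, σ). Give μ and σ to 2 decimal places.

For Normal(μ,σ), the p-quantile is μ + z_p·σ. Here z_{0.19} = -0.8779, z_{0.96} = 1.751.
So -0.12 = μ − 0.8779σ and -0.035 = μ + 1.751σ.
Subtracting: σ = (-0.035 − -0.12)/(1.751 − (-0.8779)) = 0.03.
Then μ = -0.12 − (-0.8779)·0.03 = -0.09.

μ = -0.09, σ = 0.03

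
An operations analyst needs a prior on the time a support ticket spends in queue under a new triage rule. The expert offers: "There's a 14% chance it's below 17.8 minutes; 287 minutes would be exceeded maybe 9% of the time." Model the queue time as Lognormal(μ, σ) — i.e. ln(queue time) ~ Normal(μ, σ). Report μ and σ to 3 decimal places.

If T ~ Lognormal(μ,σ) then ln T ~ Normal(μ,σ), so the p-quantile of ln T is μ + z_p·σ.
ln(17.8) = 2.879 and ln(287) = 5.659; z_{0.14} = -1.08, z_{0.91} = 1.341.
σ = (5.659 − 2.879)/(1.341 − (-1.08)) = 1.148.
μ = 2.879 − (-1.08)·1.148 = 4.120.

μ ≈ 4.120, σ ≈ 1.148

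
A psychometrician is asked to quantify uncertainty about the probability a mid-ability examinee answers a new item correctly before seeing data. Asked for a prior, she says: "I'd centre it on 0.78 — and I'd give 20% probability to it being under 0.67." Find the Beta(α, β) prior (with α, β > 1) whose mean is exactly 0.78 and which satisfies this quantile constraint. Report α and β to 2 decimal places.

With mean 0.78 fixed, write α = 0.78s, β = 0.22s where s = α+β.
Need P(θ < 0.67) = 0.2 under Beta(0.78s, 0.22s). Normal approximation: (q−m)/√(m(1−m)/s) ≈ z_{0.2} = -0.842, so s ≈ 0.78·0.22·(-0.842)²/(0.67−0.78)² = 10.0.
At s = 10.0: P(θ<0.67) ≈ 0.187. Adjusting to match 0.2 gives s ≈ 8.57.
So α = 0.78·8.57 ≈ 6.68, β = 0.22·8.57 ≈ 1.89.

α ≈ 6.68, β ≈ 1.89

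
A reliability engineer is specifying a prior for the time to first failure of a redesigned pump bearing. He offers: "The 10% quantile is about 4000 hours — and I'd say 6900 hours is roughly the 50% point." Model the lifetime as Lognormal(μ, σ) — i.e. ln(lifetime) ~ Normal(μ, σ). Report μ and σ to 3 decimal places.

If T ~ Lognormal(μ,σ) then ln T ~ Normal(μ,σ), so the p-quantile of ln T is μ + z_p·σ.
ln(4000) = 8.294 and ln(6900) = 8.839; z_{0.1} = -1.282, z_{0.5} = 0.
σ = (8.839 − 8.294)/(0 − (-1.282)) = 0.425.
μ = 8.294 − (-1.282)·0.425 = 8.839.

μ ≈ 8.839, σ ≈ 0.425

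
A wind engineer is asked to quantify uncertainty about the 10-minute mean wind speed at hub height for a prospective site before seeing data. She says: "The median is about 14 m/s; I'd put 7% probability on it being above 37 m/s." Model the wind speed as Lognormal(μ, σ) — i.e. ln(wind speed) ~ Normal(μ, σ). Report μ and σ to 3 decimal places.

μ ≈ 2.639, σ ≈ 0.659

If T ~ Lognormal(μ,σ) then ln T ~ Normal(μ,σ), so the p-quantile of ln T is μ + z_p·σ.
ln(14) = 2.639 and ln(37) = 3.611; z_{0.5} = 0, z_{0.93} = 1.476.
σ = (3.611 − 2.639)/(1.476 − (0)) = 0.659.
μ = 2.639 − (0)·0.659 = 2.639.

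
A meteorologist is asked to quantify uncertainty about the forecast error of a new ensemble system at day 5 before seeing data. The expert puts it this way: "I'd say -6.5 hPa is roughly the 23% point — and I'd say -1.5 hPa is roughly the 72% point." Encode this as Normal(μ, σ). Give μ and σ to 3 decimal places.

μ = -3.705, σ = 3.783

The p-quantile of Normal(μ,σ) is μ + z_p·σ, with z_{0.23} = -0.7388 and z_{0.72} = 0.5828.
Eliminate σ: μ = (z₂·x₁ − z₁·x₂)/(z₂ − z₁) = (0.5828·-6.5 − (-0.7388)·-1.5)/1.322 = -3.705.
Then σ = (x₂ − x₁)/(z₂ − z₁) = (-1.5 − -6.5)/1.322 = 3.783.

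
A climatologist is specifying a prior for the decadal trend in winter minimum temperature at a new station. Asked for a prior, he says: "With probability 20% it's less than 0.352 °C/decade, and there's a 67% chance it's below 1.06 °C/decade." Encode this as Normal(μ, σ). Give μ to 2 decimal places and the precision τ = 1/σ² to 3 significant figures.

The p-quantile of Normal(μ,σ) is μ + z_p·σ, with z_{0.2} = -0.8416 and z_{0.67} = 0.4399.
Eliminate σ: μ = (z₂·x₁ − z₁·x₂)/(z₂ − z₁) = (0.4399·0.352 − (-0.8416)·1.06)/1.282 = 0.82.
Then σ = (x₂ − x₁)/(z₂ − z₁) = (1.06 − 0.352)/1.282 = 0.55.
Precision τ = 1/σ² = 1/0.5525² = 3.28.

μ = 0.82, τ = 3.28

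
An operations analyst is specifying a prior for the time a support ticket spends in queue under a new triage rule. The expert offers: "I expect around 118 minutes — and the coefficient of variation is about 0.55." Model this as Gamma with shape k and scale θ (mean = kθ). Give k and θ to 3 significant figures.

For Gamma(k, scale θ): mean = kθ, variance = kθ², so CV = 1/√k.
CV = 0.55, hence k = 1/CV² = 3.31.
Then θ = mean/k = 118/3.31 = 35.7.

k ≈ 3.31, θ ≈ 35.7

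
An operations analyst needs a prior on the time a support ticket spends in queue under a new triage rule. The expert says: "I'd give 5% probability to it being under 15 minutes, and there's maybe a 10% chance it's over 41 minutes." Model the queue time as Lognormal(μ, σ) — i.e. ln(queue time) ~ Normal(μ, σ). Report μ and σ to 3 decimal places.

μ ≈ 3.273, σ ≈ 0.344

If T ~ Lognormal(μ,σ) then ln T ~ Normal(μ,σ), so the p-quantile of ln T is μ + z_p·σ.
ln(15) = 2.708 and ln(41) = 3.714; z_{0.05} = -1.645, z_{0.9} = 1.282.
σ = (3.714 − 2.708)/(1.282 − (-1.645)) = 0.344.
μ = 2.708 − (-1.645)·0.344 = 3.273.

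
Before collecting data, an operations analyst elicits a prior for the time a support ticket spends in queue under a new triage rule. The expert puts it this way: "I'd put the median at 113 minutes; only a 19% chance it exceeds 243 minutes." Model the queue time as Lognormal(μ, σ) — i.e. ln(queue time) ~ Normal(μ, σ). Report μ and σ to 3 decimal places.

μ ≈ 4.727, σ ≈ 0.872

If T ~ Lognormal(μ,σ) then ln T ~ Normal(μ,σ), so the p-quantile of ln T is μ + z_p·σ.
ln(113) = 4.727 and ln(243) = 5.493; z_{0.5} = 0, z_{0.81} = 0.8779.
σ = (5.493 − 4.727)/(0.8779 − (0)) = 0.872.
μ = 4.727 − (0)·0.872 = 4.727.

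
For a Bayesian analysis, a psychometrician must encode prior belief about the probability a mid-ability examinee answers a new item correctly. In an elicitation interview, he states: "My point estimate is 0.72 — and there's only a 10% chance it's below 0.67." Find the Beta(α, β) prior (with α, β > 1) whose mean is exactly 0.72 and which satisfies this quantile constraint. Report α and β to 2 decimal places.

With mean 0.72 fixed, write α = 0.72s, β = 0.28s where s = α+β.
Need P(θ < 0.67) = 0.1 under Beta(0.72s, 0.28s). Normal approximation: (q−m)/√(m(1−m)/s) ≈ z_{0.1} = -1.28, so s ≈ 0.72·0.28·(-1.28)²/(0.67−0.72)² = 132.4.
At s = 132.4: P(θ<0.67) ≈ 0.103. Adjusting to match 0.1 gives s ≈ 135.63.
So α = 0.72·135.63 ≈ 97.65, β = 0.28·135.63 ≈ 37.98.

α ≈ 97.65, β ≈ 37.98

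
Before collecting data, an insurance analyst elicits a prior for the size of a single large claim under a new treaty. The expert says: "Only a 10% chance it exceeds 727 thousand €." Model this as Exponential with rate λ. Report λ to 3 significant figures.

λ ≈ 0.00317

P(T > 727.0) = e^(−λ·727.0) = 0.1, so λ = −ln(0.1)/727.0 = 0.00317.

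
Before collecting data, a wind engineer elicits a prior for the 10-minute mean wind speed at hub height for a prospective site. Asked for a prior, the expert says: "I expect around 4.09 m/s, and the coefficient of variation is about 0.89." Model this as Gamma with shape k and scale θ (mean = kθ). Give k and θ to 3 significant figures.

k ≈ 1.26, θ ≈ 3.24

For Gamma(k, scale θ): mean = kθ, variance = kθ², so CV = 1/√k.
CV = 0.89, hence k = 1/CV² = 1.26.
Then θ = mean/k = 4.09/1.26 = 3.24.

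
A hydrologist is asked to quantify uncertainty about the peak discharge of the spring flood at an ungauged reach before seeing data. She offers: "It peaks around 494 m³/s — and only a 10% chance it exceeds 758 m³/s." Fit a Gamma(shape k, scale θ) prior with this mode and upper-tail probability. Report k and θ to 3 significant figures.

k ≈ 11.2, θ ≈ 48.5

Gamma(k,θ) with k>1 has mode (k−1)θ, so θ = 494/(k−1).
Need P(X < 758) = 0.9 with θ tied to k this way. Start at k = 2, θ = 494: P(X<758) ≈ 0.454.
Too low — raise k to concentrate. Iterating converges to k ≈ 11.2.
Then θ = 494/(11.2−1) ≈ 48.5.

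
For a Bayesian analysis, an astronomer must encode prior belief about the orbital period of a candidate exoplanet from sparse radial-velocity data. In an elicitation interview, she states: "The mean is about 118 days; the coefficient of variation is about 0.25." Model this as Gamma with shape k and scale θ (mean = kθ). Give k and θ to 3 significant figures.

k ≈ 16, θ ≈ 7.38

For Gamma(k, scale θ): mean = kθ, variance = kθ², so CV = 1/√k.
CV = 0.25, hence k = 1/CV² = 16.
Then θ = mean/k = 118/16 = 7.38.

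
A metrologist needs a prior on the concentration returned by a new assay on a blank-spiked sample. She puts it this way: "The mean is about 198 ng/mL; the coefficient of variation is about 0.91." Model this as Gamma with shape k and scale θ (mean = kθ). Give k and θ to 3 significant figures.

For Gamma(k, scale θ): mean = kθ, variance = kθ², so CV = 1/√k.
CV = 0.91, hence k = 1/CV² = 1.21.
Then θ = mean/k = 198/1.21 = 164.

k ≈ 1.21, θ ≈ 164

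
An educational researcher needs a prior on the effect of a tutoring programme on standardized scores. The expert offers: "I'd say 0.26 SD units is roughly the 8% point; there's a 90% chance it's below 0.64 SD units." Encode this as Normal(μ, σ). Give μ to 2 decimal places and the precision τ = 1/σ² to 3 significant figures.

μ = 0.46, τ = 50

For Normal(μ,σ), the p-quantile is μ + z_p·σ. Here z_{0.08} = -1.405, z_{0.9} = 1.282.
So 0.26 = μ − 1.405σ and 0.64 = μ + 1.282σ.
Subtracting: σ = (0.64 − 0.26)/(1.282 − (-1.405)) = 0.14.
Then μ = 0.26 − (-1.405)·0.14 = 0.46.
Precision τ = 1/σ² = 1/0.1414² = 50.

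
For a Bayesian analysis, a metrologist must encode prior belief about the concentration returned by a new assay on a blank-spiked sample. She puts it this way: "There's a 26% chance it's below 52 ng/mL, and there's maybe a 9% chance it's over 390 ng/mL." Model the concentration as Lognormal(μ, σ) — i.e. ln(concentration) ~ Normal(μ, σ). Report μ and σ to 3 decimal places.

μ ≈ 4.605, σ ≈ 1.016

If T ~ Lognormal(μ,σ) then ln T ~ Normal(μ,σ), so the p-quantile of ln T is μ + z_p·σ.
ln(52) = 3.951 and ln(390) = 5.966; z_{0.26} = -0.6433, z_{0.91} = 1.341.
σ = (5.966 − 3.951)/(1.341 − (-0.6433)) = 1.016.
μ = 3.951 − (-0.6433)·1.016 = 4.605.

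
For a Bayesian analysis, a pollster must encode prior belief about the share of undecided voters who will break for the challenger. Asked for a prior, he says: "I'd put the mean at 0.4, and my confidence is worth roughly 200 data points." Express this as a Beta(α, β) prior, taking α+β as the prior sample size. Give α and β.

α = 80, β = 120

Under the effective-sample-size interpretation, Beta(α, β) has prior mean α/(α+β) and prior sample size α+β.
So α+β = 200 and α/(α+β) = 0.4, giving α = 0.4·200 = 80 and β = 200 − 80 = 120.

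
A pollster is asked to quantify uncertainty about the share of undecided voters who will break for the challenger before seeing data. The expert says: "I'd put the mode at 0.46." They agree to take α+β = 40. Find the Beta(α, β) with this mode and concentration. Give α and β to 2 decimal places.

For α,β > 1 the Beta mode is (α−1)/(α+β−2). With α+β = 40, the mode is (α−1)/38.
Set (α−1)/38 = 0.46 → α = 1 + 0.46·38 = 18.48.
β = 40 − α = 21.52.

α = 18.48, β = 21.52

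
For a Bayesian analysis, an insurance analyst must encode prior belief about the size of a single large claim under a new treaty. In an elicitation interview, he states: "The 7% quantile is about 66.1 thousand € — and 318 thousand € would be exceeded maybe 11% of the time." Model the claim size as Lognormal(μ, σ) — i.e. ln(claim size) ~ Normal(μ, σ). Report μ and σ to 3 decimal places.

μ ≈ 5.049, σ ≈ 0.581

If T ~ Lognormal(μ,σ) then ln T ~ Normal(μ,σ), so the p-quantile of ln T is μ + z_p·σ.
ln(66.1) = 4.191 and ln(318) = 5.762; z_{0.07} = -1.476, z_{0.89} = 1.227.
σ = (5.762 − 4.191)/(1.227 − (-1.476)) = 0.581.
μ = 4.191 − (-1.476)·0.581 = 5.049.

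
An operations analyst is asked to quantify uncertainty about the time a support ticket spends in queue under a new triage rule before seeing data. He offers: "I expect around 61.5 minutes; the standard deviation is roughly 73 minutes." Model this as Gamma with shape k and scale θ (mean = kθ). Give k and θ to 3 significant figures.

For Gamma(k, scale θ): mean = kθ, variance = kθ², so CV = 1/√k.
CV = SD/mean = 73/61.5 = 1.187, hence k = 1/CV² = 0.71.
Then θ = mean/k = 61.5/0.71 = 86.7.

k ≈ 0.71, θ ≈ 86.7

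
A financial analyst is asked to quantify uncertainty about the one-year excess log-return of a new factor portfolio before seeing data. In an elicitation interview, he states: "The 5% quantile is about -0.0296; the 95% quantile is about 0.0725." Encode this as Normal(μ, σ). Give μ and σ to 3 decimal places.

The p-quantile of Normal(μ,σ) is μ + z_p·σ, with z_{0.05} = -1.645 and z_{0.95} = 1.645.
Eliminate σ: μ = (z₂·x₁ − z₁·x₂)/(z₂ − z₁) = (1.645·-0.0296 − (-1.645)·0.0725)/3.29 = 0.021.
Then σ = (x₂ − x₁)/(z₂ − z₁) = (0.0725 − -0.0296)/3.29 = 0.031.

μ = 0.021, σ = 0.031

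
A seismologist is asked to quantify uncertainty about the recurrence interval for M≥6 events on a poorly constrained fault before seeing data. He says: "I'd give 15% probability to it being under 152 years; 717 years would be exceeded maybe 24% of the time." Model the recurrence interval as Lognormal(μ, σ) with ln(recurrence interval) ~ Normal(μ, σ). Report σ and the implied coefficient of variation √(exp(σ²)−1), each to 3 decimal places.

σ ≈ 0.890, CV ≈ 1.099

If T ~ Lognormal(μ,σ) then ln T ~ Normal(μ,σ), so the p-quantile of ln T is μ + z_p·σ.
ln(152) = 5.024 and ln(717) = 6.575; z_{0.15} = -1.036, z_{0.76} = 0.7063.
σ = (6.575 − 5.024)/(0.7063 − (-1.036)) = 0.890.
μ = 5.024 − (-1.036)·0.890 = 5.946.
CV = √(exp(σ²)−1) = √(exp(0.7923)−1) = 1.099.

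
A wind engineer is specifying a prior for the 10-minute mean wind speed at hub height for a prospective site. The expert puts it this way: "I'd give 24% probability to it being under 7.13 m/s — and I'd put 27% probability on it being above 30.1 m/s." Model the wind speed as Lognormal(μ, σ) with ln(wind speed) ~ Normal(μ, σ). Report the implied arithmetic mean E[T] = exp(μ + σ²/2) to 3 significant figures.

E[T] ≈ 28 m/s

If T ~ Lognormal(μ,σ) then ln T ~ Normal(μ,σ), so the p-quantile of ln T is μ + z_p·σ.
ln(7.13) = 1.964 and ln(30.1) = 3.405; z_{0.24} = -0.7063, z_{0.73} = 0.6128.
σ = (3.405 − 1.964)/(0.6128 − (-0.7063)) = 1.092.
μ = 1.964 − (-0.7063)·1.092 = 2.735.
E[T] = exp(μ + σ²/2) = exp(2.735 + 0.5960) = 28 m/s.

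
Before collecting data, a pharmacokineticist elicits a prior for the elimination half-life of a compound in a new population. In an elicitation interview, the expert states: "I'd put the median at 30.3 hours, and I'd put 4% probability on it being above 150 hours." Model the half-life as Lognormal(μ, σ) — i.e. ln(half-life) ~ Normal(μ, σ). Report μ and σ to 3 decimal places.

If T ~ Lognormal(μ,σ) then ln T ~ Normal(μ,σ), so the p-quantile of ln T is μ + z_p·σ.
ln(30.3) = 3.411 and ln(150) = 5.011; z_{0.5} = 0, z_{0.96} = 1.751.
σ = (5.011 − 3.411)/(1.751 − (0)) = 0.914.
μ = 3.411 − (0)·0.914 = 3.411.

μ ≈ 3.411, σ ≈ 0.914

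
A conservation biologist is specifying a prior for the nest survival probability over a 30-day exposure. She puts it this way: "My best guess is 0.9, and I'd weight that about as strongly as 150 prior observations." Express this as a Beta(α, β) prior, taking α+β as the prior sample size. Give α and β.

Under the effective-sample-size interpretation, Beta(α, β) has prior mean α/(α+β) and prior sample size α+β.
So α+β = 150 and α/(α+β) = 0.9, giving α = 0.9·150 = 135 and β = 150 − 135 = 15.

α = 135, β = 15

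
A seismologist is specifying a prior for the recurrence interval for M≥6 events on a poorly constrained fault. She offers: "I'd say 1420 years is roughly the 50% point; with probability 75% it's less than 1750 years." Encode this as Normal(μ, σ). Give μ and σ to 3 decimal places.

μ = 1420.000, σ = 489.259

For Normal(μ,σ), the p-quantile is μ + z_p·σ. Here z_{0.5} = 0, z_{0.75} = 0.6745.
So 1420 = μ + 0σ and 1750 = μ + 0.6745σ.
Subtracting: σ = (1750 − 1420)/(0.6745 − (0)) = 489.259.
Then μ = 1420 − (0)·489.259 = 1420.000.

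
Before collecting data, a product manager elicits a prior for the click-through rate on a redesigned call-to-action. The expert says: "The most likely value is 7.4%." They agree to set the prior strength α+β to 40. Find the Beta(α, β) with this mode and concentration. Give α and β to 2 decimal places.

For α,β > 1 the Beta mode is (α−1)/(α+β−2). With α+β = 40, the mode is (α−1)/38.
Set (α−1)/38 = 0.074 → α = 1 + 0.074·38 = 3.81.
β = 40 − α = 36.19.

α = 3.81, β = 36.19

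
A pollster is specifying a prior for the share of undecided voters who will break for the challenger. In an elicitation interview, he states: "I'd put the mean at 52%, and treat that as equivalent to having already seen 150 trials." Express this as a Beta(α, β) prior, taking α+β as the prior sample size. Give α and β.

α = 78, β = 72

Under the effective-sample-size interpretation, Beta(α, β) has prior mean α/(α+β) and prior sample size α+β.
So α+β = 150 and α/(α+β) = 0.52, giving α = 0.52·150 = 78 and β = 150 − 78 = 72.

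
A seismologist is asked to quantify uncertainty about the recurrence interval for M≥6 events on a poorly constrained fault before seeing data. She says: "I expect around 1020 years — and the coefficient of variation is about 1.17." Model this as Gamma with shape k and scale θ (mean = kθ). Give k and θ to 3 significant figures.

For Gamma(k, scale θ): mean = kθ, variance = kθ², so CV = 1/√k.
CV = 1.17, hence k = 1/CV² = 0.731.
Then θ = mean/k = 1020/0.731 = 1400.

k ≈ 0.731, θ ≈ 1400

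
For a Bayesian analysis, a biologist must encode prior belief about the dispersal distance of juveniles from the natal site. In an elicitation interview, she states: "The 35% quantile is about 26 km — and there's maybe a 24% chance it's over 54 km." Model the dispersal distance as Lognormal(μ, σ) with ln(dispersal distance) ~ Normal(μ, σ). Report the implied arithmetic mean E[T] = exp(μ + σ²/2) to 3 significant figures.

E[T] ≈ 42.1 km

If T ~ Lognormal(μ,σ) then ln T ~ Normal(μ,σ), so the p-quantile of ln T is μ + z_p·σ.
ln(26) = 3.258 and ln(54) = 3.989; z_{0.35} = -0.3853, z_{0.76} = 0.7063.
σ = (3.989 − 3.258)/(0.7063 − (-0.3853)) = 0.670.
μ = 3.258 − (-0.3853)·0.670 = 3.516.
E[T] = exp(μ + σ²/2) = exp(3.516 + 0.2241) = 42.1 km.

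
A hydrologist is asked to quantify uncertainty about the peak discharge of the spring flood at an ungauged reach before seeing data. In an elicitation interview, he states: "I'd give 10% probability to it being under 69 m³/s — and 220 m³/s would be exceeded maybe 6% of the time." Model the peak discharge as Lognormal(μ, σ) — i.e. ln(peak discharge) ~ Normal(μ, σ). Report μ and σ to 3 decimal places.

If T ~ Lognormal(μ,σ) then ln T ~ Normal(μ,σ), so the p-quantile of ln T is μ + z_p·σ.
ln(69) = 4.234 and ln(220) = 5.394; z_{0.1} = -1.282, z_{0.94} = 1.555.
σ = (5.394 − 4.234)/(1.555 − (-1.282)) = 0.409.
μ = 4.234 − (-1.282)·0.409 = 4.758.

μ ≈ 4.758, σ ≈ 0.409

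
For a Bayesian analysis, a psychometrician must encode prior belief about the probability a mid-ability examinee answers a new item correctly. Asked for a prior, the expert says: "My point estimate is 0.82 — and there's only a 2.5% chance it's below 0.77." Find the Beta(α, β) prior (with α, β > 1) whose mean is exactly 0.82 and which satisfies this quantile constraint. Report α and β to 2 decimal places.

With mean 0.82 fixed, write α = 0.82s, β = 0.18s where s = α+β.
Need P(θ < 0.77) = 0.025 under Beta(0.82s, 0.18s). Normal approximation: (q−m)/√(m(1−m)/s) ≈ z_{0.025} = -1.96, so s ≈ 0.82·0.18·(-1.96)²/(0.77−0.82)² = 226.8.
At s = 226.8: P(θ<0.77) ≈ 0.030. Adjusting to match 0.025 gives s ≈ 248.71.
So α = 0.82·248.71 ≈ 203.94, β = 0.18·248.71 ≈ 44.77.

α ≈ 203.94, β ≈ 44.77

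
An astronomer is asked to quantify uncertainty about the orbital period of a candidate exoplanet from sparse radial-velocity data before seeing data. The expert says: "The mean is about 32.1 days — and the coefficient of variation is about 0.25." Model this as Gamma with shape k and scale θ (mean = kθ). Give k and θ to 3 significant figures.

k ≈ 16, θ ≈ 2.01

For Gamma(k, scale θ): mean = kθ, variance = kθ², so CV = 1/√k.
CV = 0.25, hence k = 1/CV² = 16.
Then θ = mean/k = 32.1/16 = 2.01.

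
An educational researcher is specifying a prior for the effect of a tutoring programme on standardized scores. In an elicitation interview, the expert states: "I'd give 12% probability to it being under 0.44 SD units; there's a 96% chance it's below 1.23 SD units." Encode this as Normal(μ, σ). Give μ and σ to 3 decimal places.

For Normal(μ,σ), the p-quantile is μ + z_p·σ. Here z_{0.12} = -1.175, z_{0.96} = 1.751.
So 0.44 = μ − 1.175σ and 1.23 = μ + 1.751σ.
Subtracting: σ = (1.23 − 0.44)/(1.751 − (-1.175)) = 0.270.
Then μ = 0.44 − (-1.175)·0.270 = 0.757.

μ = 0.757, σ = 0.270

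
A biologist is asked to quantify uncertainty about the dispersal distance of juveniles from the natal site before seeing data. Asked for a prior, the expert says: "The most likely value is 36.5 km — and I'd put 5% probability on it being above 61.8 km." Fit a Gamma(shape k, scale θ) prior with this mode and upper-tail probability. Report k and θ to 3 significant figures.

k ≈ 11.1, θ ≈ 3.62

Gamma(k,θ) with k>1 has mode (k−1)θ, so θ = 36.5/(k−1).
Need P(X < 61.8) = 0.95 with θ tied to k this way. Start at k = 2, θ = 36.5: P(X<61.8) ≈ 0.505.
Too low — raise k to concentrate. Iterating converges to k ≈ 11.1.
Then θ = 36.5/(11.1−1) ≈ 3.62.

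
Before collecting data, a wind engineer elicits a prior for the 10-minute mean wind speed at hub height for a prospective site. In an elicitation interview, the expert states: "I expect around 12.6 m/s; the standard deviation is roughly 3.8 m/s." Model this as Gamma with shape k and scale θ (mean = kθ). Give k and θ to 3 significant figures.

k ≈ 11, θ ≈ 1.15

For Gamma(k, scale θ): mean = kθ, variance = kθ², so CV = 1/√k.
CV = SD/mean = 3.8/12.6 = 0.3016, hence k = 1/CV² = 11.
Then θ = mean/k = 12.6/11 = 1.15.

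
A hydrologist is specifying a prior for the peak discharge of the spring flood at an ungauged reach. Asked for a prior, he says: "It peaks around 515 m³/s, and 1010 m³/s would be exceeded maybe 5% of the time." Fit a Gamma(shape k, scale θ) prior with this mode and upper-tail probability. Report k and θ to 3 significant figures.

Gamma(k,θ) with k>1 has mode (k−1)θ, so θ = 515/(k−1).
Need P(X < 1010) = 0.95 with θ tied to k this way. Start at k = 2, θ = 515: P(X<1010) ≈ 0.583.
Too low — raise k to concentrate. Iterating converges to k ≈ 7.12.
Then θ = 515/(7.12−1) ≈ 84.2.

k ≈ 7.12, θ ≈ 84.2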